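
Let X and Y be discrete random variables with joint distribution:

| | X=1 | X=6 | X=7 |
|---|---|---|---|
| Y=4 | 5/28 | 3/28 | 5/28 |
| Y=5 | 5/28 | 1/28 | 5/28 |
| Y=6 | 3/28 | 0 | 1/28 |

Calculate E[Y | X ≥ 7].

51/11

P(X ≥ 7) = 11/28.
Σ Y·P over the event = 4·(5/28) + 5·(5/28) + 6·(1/28) = 51/28.
E[Y | X ≥ 7] = (51/28) / (11/28) = 51/11.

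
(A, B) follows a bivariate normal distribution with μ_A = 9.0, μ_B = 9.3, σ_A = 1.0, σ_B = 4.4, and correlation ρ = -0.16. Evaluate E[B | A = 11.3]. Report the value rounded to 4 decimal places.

7.6808

The regression of B on A has slope ρ·σ_B/σ_A and passes through (μ_A, μ_B).
E[B | A=11.3] = 9.3 + (-0.16)·(4.4/1.0)·(11.3 − (9.0)) = 9.3 + (-0.704)·(2.3) = 7.6808.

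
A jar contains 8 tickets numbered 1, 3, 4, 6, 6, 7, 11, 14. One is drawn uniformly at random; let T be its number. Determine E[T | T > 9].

P(T > 9) = 1/4.
Σ over the event: 11·1/8 + 14·1/8 = 25/8.
E[T | T > 9] = (25/8) / (1/4) = 25/2.

25/2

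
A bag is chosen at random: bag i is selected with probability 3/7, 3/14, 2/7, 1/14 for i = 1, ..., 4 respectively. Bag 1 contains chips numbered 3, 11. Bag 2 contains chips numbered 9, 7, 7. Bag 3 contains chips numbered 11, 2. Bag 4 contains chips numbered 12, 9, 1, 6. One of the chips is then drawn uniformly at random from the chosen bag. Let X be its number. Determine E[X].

7

E[X | bag 1] = (3+11)/2 = 7.
E[X | bag 2] = (9+7+7)/3 = 23/3.
E[X | bag 3] = (11+2)/2 = 13/2.
E[X | bag 4] = (12+9+1+6)/4 = 7.
By the law of total expectation,
E[X] = (3/7)·(7) + (3/14)·(23/3) + (2/7)·(13/2) + (1/14)·(7) = 7.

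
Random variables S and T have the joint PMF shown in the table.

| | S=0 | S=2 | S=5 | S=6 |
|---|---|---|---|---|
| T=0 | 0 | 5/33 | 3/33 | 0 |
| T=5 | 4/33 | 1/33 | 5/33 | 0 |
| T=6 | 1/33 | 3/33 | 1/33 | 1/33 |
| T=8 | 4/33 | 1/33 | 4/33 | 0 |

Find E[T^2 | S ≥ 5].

P(S ≥ 5) = 14/33.
Σ T^2·P over the event = 0·(3/33) + 25·(5/33) + 36·(1/33) + 64·(4/33) + 36·(1/33) = 151/11.
E[T^2 | S ≥ 5] = (151/11) / (14/33) = 453/14.

453/14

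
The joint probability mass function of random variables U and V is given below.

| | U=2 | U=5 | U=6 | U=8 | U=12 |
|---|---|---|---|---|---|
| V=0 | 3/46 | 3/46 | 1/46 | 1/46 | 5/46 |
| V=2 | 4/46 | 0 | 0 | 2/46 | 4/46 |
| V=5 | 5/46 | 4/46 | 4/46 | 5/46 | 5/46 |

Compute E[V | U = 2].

P(U = 2) = 6/23.
Σ V·P over the event = 0·(3/46) + 2·(4/46) + 5·(5/46) = 33/46.
E[V | U = 2] = (33/46) / (6/23) = 11/4.

11/4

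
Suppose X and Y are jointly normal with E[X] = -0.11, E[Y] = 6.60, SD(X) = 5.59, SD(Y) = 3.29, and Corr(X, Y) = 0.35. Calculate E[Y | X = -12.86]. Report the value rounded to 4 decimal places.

E[Y | X=x] = μ_Y + ρ(σ_Y/σ_X)(x − μ_X) for jointly normal variables.
E[Y | X=-12.86] = 6.60 + (0.35)·(3.29/5.59)·(-12.86 − (-0.11)) = 6.60 + (0.20599)·(-12.75) = 3.9736.

3.9736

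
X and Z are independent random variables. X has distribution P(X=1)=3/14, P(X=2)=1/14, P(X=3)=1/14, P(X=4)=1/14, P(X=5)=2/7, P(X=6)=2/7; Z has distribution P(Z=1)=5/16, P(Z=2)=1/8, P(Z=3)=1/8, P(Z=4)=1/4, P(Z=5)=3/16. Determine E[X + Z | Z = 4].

P(Z = 4) = 1/4.
Summing (X+Z)·P(x,y) over outcomes with Z = 4 gives 2.
E[X + Z | Z = 4] = (2) / (1/4) = 8.

8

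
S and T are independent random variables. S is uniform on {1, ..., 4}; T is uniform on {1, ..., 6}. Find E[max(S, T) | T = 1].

5/2

P(T = 1) = 1/6.
Summing max(S,T)·P(x,y) over outcomes with T = 1 gives 5/12.
E[max(S, T) | T = 1] = (5/12) / (1/6) = 5/2.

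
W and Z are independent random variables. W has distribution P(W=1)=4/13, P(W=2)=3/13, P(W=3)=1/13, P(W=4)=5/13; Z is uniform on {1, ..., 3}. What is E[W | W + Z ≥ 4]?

P(W + Z ≥ 4) = 28/39.
Summing W·P(x,y) over outcomes with W + Z ≥ 4 gives 85/39.
E[W | W + Z ≥ 4] = (85/39) / (28/39) = 85/28.

85/28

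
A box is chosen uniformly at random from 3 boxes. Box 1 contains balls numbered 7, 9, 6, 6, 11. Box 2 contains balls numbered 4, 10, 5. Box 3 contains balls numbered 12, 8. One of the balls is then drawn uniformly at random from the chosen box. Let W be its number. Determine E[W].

362/45

E[W | box 1] = (7+9+6+6+11)/5 = 39/5.
E[W | box 2] = (4+10+5)/3 = 19/3.
E[W | box 3] = (12+8)/2 = 10.
E[W] = (1/3)·(39/5) + (1/3)·(19/3) + (1/3)·(10) = 362/45.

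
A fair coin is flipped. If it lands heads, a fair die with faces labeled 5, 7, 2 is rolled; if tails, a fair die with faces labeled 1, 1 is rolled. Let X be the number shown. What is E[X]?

17/6

E[X | heads] = (5+7+2)/3 = 14/3.
E[X | tails] = (1+1)/2 = 1.
By the law of total expectation,
E[X] = (1/2)·(14/3) + (1/2)·(1) = 17/6.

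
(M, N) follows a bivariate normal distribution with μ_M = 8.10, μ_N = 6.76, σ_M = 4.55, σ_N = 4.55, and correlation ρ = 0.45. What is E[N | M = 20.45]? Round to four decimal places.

E[N | M=x] = μ_N + ρ(σ_N/σ_M)(x − μ_M) for jointly normal variables.
E[N | M=20.45] = 6.76 + (0.45)·(4.55/4.55)·(20.45 − (8.10)) = 6.76 + (0.45)·(12.35) = 12.3175.

12.3175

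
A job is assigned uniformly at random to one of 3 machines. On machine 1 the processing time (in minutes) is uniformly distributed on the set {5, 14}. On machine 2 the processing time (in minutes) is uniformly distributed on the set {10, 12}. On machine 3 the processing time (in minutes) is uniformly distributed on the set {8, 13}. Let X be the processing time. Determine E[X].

31/3

E[X | machine 1] = (5+14)/2 = 19/2.
E[X | machine 2] = (10+12)/2 = 11.
E[X | machine 3] = (8+13)/2 = 21/2.
By the law of total expectation,
E[X] = (1/3)·(19/2) + (1/3)·(11) + (1/3)·(21/2) = 31/3.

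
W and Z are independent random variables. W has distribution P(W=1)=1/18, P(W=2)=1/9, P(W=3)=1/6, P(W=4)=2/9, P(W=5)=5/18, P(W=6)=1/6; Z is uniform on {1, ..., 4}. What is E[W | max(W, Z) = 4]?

P(max(W, Z) = 4) = 11/36.
Summing W·P(x,y) over outcomes with max(W, Z) = 4 gives 13/12.
E[W | max(W, Z) = 4] = (13/12) / (11/36) = 39/11.

39/11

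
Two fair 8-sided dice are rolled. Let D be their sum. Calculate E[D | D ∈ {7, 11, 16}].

P(D ∈ {7, 11, 16}) = 13/64.
Σ over the event: 7·3/32 + 11·3/32 + 16·1/64 = 31/16.
E[D | D ∈ {7, 11, 16}] = (31/16) / (13/64) = 124/13.

124/13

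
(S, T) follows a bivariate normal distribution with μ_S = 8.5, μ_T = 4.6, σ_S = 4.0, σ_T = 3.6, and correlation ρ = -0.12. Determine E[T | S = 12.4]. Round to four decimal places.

For a bivariate normal, E[T | S=x] = μ_T + ρ·(σ_T/σ_S)·(x − μ_S).
E[T | S=12.4] = 4.6 + (-0.12)·(3.6/4.0)·(12.4 − (8.5)) = 4.6 + (-0.108)·(3.9) = 4.1788.

4.1788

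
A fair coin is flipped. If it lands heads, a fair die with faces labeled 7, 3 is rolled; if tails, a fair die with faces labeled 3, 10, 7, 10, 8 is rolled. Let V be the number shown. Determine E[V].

63/10

E[V | heads] = (7+3)/2 = 5.
E[V | tails] = (3+10+7+10+8)/5 = 38/5.
E[V] = (1/2)·(5) + (1/2)·(38/5) = 63/10.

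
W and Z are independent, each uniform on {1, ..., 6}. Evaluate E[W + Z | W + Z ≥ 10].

Outcomes with W + Z ≥ 10: (4,6), (5,5), (5,6), (6,4), (6,5), (6,6), each with probability 1/36.
E[W + Z | W + Z ≥ 10] = (10 + 10 + 11 + 10 + 11 + 12) / 6 = 32/3.

32/3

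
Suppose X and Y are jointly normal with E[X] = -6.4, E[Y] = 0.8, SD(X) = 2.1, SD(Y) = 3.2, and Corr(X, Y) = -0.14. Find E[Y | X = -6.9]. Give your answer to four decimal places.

0.9067

For a bivariate normal, E[Y | X=x] = μ_Y + ρ·(σ_Y/σ_X)·(x − μ_X).
E[Y | X=-6.9] = 0.8 + (-0.14)·(3.2/2.1)·(-6.9 − (-6.4)) = 0.8 + (-0.21333)·(-0.5) = 0.9067.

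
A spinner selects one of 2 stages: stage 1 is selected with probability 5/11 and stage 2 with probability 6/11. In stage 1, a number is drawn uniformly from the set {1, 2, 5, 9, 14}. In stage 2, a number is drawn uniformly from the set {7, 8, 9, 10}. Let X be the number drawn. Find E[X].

82/11

E[X | stage 1] = (1+2+5+9+14)/5 = 31/5.
E[X | stage 2] = (7+8+9+10)/4 = 17/2.
E[X] = (5/11)·(31/5) + (6/11)·(17/2) = 82/11.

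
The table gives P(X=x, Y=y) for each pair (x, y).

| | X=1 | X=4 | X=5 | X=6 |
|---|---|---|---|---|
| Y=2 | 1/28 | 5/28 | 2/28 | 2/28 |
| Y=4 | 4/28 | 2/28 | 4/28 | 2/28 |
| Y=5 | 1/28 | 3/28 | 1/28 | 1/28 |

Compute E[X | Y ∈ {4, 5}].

34/9

P(Y ∈ {4, 5}) = 9/14.
Summing X·P(X=x,Y=y) over the conditioning event gives 17/7.
E[X | Y ∈ {4, 5}] = (17/7) / (9/14) = 34/9.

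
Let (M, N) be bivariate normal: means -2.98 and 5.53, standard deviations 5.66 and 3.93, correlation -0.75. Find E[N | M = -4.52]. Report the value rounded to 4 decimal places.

6.3320

The regression of N on M has slope ρ·σ_N/σ_M and passes through (μ_M, μ_N).
E[N | M=-4.52] = 5.53 + (-0.75)·(3.93/5.66)·(-4.52 − (-2.98)) = 5.53 + (-0.52076)·(-1.54) = 6.3320.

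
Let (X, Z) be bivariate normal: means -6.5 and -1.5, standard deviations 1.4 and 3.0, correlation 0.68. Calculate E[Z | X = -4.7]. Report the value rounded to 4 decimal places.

1.1229

E[Z | X=x] = μ_Z + ρ(σ_Z/σ_X)(x − μ_X) for jointly normal variables.
E[Z | X=-4.7] = -1.5 + (0.68)·(3.0/1.4)·(-4.7 − (-6.5)) = -1.5 + (1.45714)·(1.8) = 1.1229.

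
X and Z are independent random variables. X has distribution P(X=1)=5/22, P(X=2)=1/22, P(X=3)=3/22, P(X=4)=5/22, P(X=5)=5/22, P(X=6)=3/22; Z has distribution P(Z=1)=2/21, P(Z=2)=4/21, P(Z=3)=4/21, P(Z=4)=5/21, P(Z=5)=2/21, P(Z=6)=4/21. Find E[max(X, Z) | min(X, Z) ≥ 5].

139/24

P(min(X, Z) ≥ 5) = 8/77.
Summing max(X,Z)·P(x,y) over outcomes with min(X, Z) ≥ 5 gives 139/231.
E[max(X, Z) | min(X, Z) ≥ 5] = (139/231) / (8/77) = 139/24.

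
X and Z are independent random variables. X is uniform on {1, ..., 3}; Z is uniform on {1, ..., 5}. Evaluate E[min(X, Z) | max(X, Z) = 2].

4/3

Outcomes with max(X, Z) = 2: (1,2), (2,1), (2,2), each with probability 1/15.
E[min(X, Z) | max(X, Z) = 2] = (1 + 1 + 2) / 3 = 4/3.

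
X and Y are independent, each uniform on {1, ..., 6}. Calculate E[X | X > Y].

P(X > Y) = 5/12.
Summing X·P(x,y) over outcomes with X > Y gives 35/18.
E[X | X > Y] = (35/18) / (5/12) = 14/3.

14/3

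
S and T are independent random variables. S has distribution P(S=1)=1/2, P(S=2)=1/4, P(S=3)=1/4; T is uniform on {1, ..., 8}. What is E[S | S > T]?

P(S > T) = 3/32.
Summing S·P(x,y) over outcomes with S > T gives 1/4.
E[S | S > T] = (1/4) / (3/32) = 8/3.

8/3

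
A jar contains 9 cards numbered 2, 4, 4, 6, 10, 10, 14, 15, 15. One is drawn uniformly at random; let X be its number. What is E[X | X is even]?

P(X is even) = 7/9.
Σ over the event: 2·1/9 + 4·2/9 + 6·1/9 + 10·2/9 + 14·1/9 = 50/9.
E[X | X is even] = (50/9) / (7/9) = 50/7.

50/7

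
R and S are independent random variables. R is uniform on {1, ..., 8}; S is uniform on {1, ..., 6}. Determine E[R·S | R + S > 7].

70/3

P(R + S > 7) = 9/16.
Summing RS·P(x,y) over outcomes with R + S > 7 gives 105/8.
E[R·S | R + S > 7] = (105/8) / (9/16) = 70/3.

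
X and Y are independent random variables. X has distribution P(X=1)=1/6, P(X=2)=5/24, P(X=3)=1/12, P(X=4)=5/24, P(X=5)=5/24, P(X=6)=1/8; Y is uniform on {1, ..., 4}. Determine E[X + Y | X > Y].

375/56

P(X > Y) = 7/12.
Summing (X+Y)·P(x,y) over outcomes with X > Y gives 125/32.
E[X + Y | X > Y] = (125/32) / (7/12) = 375/56.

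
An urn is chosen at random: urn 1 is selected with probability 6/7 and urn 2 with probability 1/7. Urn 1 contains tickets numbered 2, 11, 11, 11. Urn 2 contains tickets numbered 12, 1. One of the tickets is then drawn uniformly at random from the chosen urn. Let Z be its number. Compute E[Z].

59/7

E[Z | urn 1] = (2+11+11+11)/4 = 35/4.
E[Z | urn 2] = (12+1)/2 = 13/2.
By the law of total expectation,
E[Z] = (6/7)·(35/4) + (1/7)·(13/2) = 59/7.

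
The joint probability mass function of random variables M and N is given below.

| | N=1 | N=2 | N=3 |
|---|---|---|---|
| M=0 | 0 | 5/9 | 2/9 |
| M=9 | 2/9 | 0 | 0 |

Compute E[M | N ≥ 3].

P(N ≥ 3) = 2/9.
Σ M·P over the event = 0·(2/9) = 0.
E[M | N ≥ 3] = (0) / (2/9) = 0.

0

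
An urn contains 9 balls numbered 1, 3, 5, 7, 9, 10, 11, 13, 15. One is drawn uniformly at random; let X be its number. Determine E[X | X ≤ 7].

4

P(X ≤ 7) = 4/9.
Σ over the event: 1·1/9 + 3·1/9 + 5·1/9 + 7·1/9 = 16/9.
E[X | X ≤ 7] = (16/9) / (4/9) = 4.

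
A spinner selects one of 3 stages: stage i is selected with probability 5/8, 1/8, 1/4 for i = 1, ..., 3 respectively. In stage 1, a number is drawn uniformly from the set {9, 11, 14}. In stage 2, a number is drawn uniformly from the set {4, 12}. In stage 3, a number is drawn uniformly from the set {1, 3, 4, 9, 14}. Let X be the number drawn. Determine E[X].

E[X | stage 1] = (9+11+14)/3 = 34/3.
E[X | stage 2] = (4+12)/2 = 8.
E[X | stage 3] = (1+3+4+9+14)/5 = 31/5.
By the law of total expectation,
E[X] = (5/8)·(34/3) + (1/8)·(8) + (1/4)·(31/5) = 289/30.

289/30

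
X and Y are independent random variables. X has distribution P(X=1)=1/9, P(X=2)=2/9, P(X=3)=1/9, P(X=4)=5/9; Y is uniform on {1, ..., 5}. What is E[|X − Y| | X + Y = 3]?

P(X + Y = 3) = 1/15.
Summing |X−Y|·P(x,y) over outcomes with X + Y = 3 gives 1/15.
E[|X − Y| | X + Y = 3] = (1/15) / (1/15) = 1.

1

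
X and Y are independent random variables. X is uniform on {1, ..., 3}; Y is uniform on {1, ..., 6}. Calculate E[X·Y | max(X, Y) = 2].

8/3

Outcomes with max(X, Y) = 2: (1,2), (2,1), (2,2), each with probability 1/18.
E[X·Y | max(X, Y) = 2] = (2 + 2 + 4) / 3 = 8/3.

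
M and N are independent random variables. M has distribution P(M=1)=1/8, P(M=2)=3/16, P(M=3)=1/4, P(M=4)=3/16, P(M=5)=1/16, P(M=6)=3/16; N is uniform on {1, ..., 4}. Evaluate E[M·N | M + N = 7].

112/11

P(M + N = 7) = 11/64.
Summing MN·P(x,y) over outcomes with M + N = 7 gives 7/4.
E[M·N | M + N = 7] = (7/4) / (11/64) = 112/11.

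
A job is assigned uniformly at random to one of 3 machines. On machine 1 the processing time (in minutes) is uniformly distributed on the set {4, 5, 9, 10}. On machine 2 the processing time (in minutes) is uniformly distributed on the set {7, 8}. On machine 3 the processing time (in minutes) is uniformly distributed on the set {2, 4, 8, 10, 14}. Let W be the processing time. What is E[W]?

E[W | machine 1] = (4+5+9+10)/4 = 7.
E[W | machine 2] = (7+8)/2 = 15/2.
E[W | machine 3] = (2+4+8+10+14)/5 = 38/5.
By the law of total expectation,
E[W] = (1/3)·(7) + (1/3)·(15/2) + (1/3)·(38/5) = 221/30.

221/30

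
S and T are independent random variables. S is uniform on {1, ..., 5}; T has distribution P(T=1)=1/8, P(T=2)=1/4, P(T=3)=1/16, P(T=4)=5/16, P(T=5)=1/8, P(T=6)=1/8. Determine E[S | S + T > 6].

49/13

P(S + T > 6) = 39/80.
Summing S·P(x,y) over outcomes with S + T > 6 gives 147/80.
E[S | S + T > 6] = (147/80) / (39/80) = 49/13.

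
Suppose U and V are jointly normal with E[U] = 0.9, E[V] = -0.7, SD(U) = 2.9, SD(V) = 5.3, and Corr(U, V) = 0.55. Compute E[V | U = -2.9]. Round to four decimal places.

The regression of V on U has slope ρ·σ_V/σ_U and passes through (μ_U, μ_V).
E[V | U=-2.9] = -0.7 + (0.55)·(5.3/2.9)·(-2.9 − (0.9)) = -0.7 + (1.005172)·(-3.8) = -4.5197.

-4.5197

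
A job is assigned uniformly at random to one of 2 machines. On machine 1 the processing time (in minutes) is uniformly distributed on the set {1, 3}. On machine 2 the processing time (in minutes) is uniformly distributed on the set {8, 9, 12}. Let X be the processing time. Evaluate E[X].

E[X | machine 1] = (1+3)/2 = 2.
E[X | machine 2] = (8+9+12)/3 = 29/3.
E[X] = (1/2)·(2) + (1/2)·(29/3) = 35/6.

35/6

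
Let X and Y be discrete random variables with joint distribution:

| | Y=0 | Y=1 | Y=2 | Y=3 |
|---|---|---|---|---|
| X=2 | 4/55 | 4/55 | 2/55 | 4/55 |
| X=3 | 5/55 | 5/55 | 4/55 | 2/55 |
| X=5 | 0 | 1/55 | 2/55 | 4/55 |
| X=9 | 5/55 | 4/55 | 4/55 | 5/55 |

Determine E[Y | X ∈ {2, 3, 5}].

P(X ∈ {2, 3, 5}) = 37/55.
Summing Y·P(X=x,Y=y) over the conditioning event gives 56/55.
E[Y | X ∈ {2, 3, 5}] = (56/55) / (37/55) = 56/37.

56/37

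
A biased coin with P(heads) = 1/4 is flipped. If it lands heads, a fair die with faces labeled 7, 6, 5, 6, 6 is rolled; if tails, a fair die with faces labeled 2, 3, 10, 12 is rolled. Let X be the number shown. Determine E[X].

E[X | heads] = (7+6+5+6+6)/5 = 6.
E[X | tails] = (2+3+10+12)/4 = 27/4.
E[X] = (1/4)·(6) + (3/4)·(27/4) = 105/16.

105/16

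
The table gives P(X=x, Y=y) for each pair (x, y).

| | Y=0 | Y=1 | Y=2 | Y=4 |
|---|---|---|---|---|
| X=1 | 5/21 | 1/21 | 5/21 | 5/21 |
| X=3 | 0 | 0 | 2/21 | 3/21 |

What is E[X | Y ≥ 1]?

13/8

P(Y ≥ 1) = 16/21.
Σ X·P over the event = 1·(1/21) + 1·(5/21) + 1·(5/21) + 3·(2/21) + 3·(3/21) = 26/21.
E[X | Y ≥ 1] = (26/21) / (16/21) = 13/8.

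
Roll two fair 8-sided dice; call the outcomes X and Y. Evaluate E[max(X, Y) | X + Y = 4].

8/3

Outcomes with X + Y = 4: (1,3), (2,2), (3,1), each with probability 1/64.
E[max(X, Y) | X + Y = 4] = (3 + 2 + 3) / 3 = 8/3.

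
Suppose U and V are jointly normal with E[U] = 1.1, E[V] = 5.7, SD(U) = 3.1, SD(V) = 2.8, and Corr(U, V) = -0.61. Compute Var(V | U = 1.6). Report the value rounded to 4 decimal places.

4.9227

The conditional variance in a bivariate normal is σ_V²(1 − ρ²), independent of x.
Var(V | U=1.6) = (2.8)²·(1 − (-0.61)²) = 7.84·0.6279 = 4.9227.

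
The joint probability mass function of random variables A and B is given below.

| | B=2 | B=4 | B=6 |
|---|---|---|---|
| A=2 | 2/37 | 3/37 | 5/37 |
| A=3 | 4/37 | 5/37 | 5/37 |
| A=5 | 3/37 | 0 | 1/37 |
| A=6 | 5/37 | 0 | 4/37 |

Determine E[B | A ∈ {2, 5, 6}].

4

P(A ∈ {2, 5, 6}) = 23/37.
Σ B·P over the event = 2·(2/37) + 4·(3/37) + 6·(5/37) + 2·(3/37) + 6·(1/37) + 2·(5/37) + 6·(4/37) = 92/37.
E[B | A ∈ {2, 5, 6}] = (92/37) / (23/37) = 4.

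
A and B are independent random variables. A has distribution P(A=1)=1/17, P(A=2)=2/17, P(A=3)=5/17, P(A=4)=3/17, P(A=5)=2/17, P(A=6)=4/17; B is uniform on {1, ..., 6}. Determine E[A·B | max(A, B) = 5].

310/21

P(max(A, B) = 5) = 7/34.
Summing AB·P(x,y) over outcomes with max(A, B) = 5 gives 155/51.
E[A·B | max(A, B) = 5] = (155/51) / (7/34) = 310/21.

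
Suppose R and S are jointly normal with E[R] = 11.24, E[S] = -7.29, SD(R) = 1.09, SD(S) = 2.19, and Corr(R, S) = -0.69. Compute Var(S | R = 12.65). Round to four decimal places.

2.5127

For a bivariate normal, Var(S | R=x) = σ_S²(1 − ρ²).
Var(S | R=12.65) = (2.19)²·(1 − (-0.69)²) = 4.7961·0.5239 = 2.5127.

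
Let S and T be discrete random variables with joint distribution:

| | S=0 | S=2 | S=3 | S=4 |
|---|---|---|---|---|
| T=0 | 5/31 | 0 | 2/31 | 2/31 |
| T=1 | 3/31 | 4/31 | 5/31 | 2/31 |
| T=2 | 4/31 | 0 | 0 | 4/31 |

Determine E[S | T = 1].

P(T = 1) = 14/31.
Σ S·P over the event = 0·(3/31) + 2·(4/31) + 3·(5/31) + 4·(2/31) = 1.
E[S | T = 1] = (1) / (14/31) = 31/14.

31/14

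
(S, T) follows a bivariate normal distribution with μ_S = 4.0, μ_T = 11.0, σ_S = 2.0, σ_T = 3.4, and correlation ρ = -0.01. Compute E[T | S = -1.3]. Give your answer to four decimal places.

The regression of T on S has slope ρ·σ_T/σ_S and passes through (μ_S, μ_T).
E[T | S=-1.3] = 11.0 + (-0.01)·(3.4/2.0)·(-1.3 − (4.0)) = 11.0 + (-0.017)·(-5.3) = 11.0901.

11.0901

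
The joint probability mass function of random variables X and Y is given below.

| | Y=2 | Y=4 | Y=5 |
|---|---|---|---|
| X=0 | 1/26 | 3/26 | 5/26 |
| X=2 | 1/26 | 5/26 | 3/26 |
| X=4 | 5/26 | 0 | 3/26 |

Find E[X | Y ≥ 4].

P(Y ≥ 4) = 19/26.
Σ X·P over the event = 0·(3/26) + 0·(5/26) + 2·(5/26) + 2·(3/26) + 4·(3/26) = 14/13.
E[X | Y ≥ 4] = (14/13) / (19/26) = 28/19.

28/19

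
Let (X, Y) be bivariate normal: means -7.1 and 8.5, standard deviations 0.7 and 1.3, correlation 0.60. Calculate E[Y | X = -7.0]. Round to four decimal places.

8.6114

For a bivariate normal, E[Y | X=x] = μ_Y + ρ·(σ_Y/σ_X)·(x − μ_X).
E[Y | X=-7.0] = 8.5 + (0.60)·(1.3/0.7)·(-7.0 − (-7.1)) = 8.5 + (1.1143)·(0.1) = 8.6114.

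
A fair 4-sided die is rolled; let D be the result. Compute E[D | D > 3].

4

Given D > 3, D is equally likely to be any of {4}.
E[D | D > 3] = (4) / 1 = 4.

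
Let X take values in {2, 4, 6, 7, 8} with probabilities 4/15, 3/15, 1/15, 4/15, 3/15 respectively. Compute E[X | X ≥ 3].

P(X ≥ 3) = 11/15.
Σ over the event: 4·1/5 + 6·1/15 + 7·4/15 + 8·1/5 = 14/3.
E[X | X ≥ 3] = (14/3) / (11/15) = 70/11.

70/11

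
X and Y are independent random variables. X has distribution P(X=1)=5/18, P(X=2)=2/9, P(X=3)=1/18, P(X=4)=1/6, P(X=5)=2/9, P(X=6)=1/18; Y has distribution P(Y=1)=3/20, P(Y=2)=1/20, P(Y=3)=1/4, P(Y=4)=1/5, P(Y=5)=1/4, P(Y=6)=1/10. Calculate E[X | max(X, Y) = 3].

46/27

P(max(X, Y) = 3) = 3/20.
Summing X·P(x,y) over outcomes with max(X, Y) = 3 gives 23/90.
E[X | max(X, Y) = 3] = (23/90) / (3/20) = 46/27.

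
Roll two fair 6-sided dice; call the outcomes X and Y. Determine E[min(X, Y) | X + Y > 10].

16/3

Outcomes with X + Y > 10: (5,6), (6,5), (6,6), each with probability 1/36.
E[min(X, Y) | X + Y > 10] = (5 + 5 + 6) / 3 = 16/3.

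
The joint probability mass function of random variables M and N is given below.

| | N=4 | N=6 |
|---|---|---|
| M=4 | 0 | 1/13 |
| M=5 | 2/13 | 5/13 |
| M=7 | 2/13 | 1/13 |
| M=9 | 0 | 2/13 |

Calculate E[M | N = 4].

6

P(N = 4) = 4/13.
Summing M·P(M=x,N=y) over the conditioning event gives 24/13.
E[M | N = 4] = (24/13) / (4/13) = 6.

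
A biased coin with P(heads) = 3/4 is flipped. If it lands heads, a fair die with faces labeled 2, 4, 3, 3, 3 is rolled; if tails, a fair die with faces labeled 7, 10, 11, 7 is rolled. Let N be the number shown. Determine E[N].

71/16

E[N | heads] = (2+4+3+3+3)/5 = 3.
E[N | tails] = (7+10+11+7)/4 = 35/4.
By the law of total expectation,
E[N] = (3/4)·(3) + (1/4)·(35/4) = 71/16.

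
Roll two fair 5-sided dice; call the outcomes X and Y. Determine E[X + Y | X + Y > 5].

P(X + Y > 5) = 3/5.
Summing (X+Y)·P(x,y) over outcomes with X + Y > 5 gives 22/5.
E[X + Y | X + Y > 5] = (22/5) / (3/5) = 22/3.

22/3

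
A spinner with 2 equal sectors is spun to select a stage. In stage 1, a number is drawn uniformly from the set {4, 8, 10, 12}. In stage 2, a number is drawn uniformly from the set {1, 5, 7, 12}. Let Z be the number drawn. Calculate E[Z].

59/8

E[Z | stage 1] = (4+8+10+12)/4 = 17/2.
E[Z | stage 2] = (1+5+7+12)/4 = 25/4.
By the law of total expectation,
E[Z] = (1/2)·(17/2) + (1/2)·(25/4) = 59/8.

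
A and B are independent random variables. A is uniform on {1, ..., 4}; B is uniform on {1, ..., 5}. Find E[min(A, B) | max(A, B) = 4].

16/7

P(max(A, B) = 4) = 7/20.
Summing min(A,B)·P(x,y) over outcomes with max(A, B) = 4 gives 4/5.
E[min(A, B) | max(A, B) = 4] = (4/5) / (7/20) = 16/7.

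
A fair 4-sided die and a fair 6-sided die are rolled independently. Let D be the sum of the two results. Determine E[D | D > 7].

P(D > 7) = 1/4.
Σ over the event: 8·1/8 + 9·1/12 + 10·1/24 = 13/6.
E[D | D > 7] = (13/6) / (1/4) = 26/3.

26/3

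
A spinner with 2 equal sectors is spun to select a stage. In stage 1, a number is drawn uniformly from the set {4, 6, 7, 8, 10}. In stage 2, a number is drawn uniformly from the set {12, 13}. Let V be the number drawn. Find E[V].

39/4

E[V | stage 1] = (4+6+7+8+10)/5 = 7.
E[V | stage 2] = (12+13)/2 = 25/2.
E[V] = (1/2)·(7) + (1/2)·(25/2) = 39/4.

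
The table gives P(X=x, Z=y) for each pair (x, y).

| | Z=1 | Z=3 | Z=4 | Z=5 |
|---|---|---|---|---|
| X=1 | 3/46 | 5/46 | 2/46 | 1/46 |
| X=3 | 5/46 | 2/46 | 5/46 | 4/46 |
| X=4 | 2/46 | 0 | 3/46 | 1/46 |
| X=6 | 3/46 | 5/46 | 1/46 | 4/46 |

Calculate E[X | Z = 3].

41/12

P(Z = 3) = 6/23.
Σ X·P over the event = 1·(5/46) + 3·(2/46) + 6·(5/46) = 41/46.
E[X | Z = 3] = (41/46) / (6/23) = 41/12.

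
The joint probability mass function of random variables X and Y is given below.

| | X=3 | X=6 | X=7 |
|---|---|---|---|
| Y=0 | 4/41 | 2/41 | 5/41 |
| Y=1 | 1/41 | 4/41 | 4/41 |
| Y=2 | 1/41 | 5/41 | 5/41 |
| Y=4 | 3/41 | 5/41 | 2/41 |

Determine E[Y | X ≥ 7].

P(X ≥ 7) = 16/41.
Σ Y·P over the event = 0·(5/41) + 1·(4/41) + 2·(5/41) + 4·(2/41) = 22/41.
E[Y | X ≥ 7] = (22/41) / (16/41) = 11/8.

11/8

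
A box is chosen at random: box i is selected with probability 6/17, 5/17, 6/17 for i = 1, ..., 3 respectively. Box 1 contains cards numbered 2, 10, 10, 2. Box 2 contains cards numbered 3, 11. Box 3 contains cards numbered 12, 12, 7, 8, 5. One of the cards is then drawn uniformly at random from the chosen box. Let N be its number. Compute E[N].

619/85

E[N | box 1] = (2+10+10+2)/4 = 6.
E[N | box 2] = (3+11)/2 = 7.
E[N | box 3] = (12+12+7+8+5)/5 = 44/5.
By the law of total expectation,
E[N] = (6/17)·(6) + (5/17)·(7) + (6/17)·(44/5) = 619/85.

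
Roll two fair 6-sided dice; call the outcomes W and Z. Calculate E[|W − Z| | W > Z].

P(W > Z) = 5/12.
Summing |W−Z|·P(x,y) over outcomes with W > Z gives 35/36.
E[|W − Z| | W > Z] = (35/36) / (5/12) = 7/3.

7/3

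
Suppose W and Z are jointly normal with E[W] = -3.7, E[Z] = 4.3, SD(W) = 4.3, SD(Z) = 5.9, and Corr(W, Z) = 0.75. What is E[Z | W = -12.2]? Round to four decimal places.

For a bivariate normal, E[Z | W=x] = μ_Z + ρ·(σ_Z/σ_W)·(x − μ_W).
E[Z | W=-12.2] = 4.3 + (0.75)·(5.9/4.3)·(-12.2 − (-3.7)) = 4.3 + (1.02907)·(-8.5) = -4.4471.

-4.4471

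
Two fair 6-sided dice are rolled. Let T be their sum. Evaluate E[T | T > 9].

32/3

P(T > 9) = 1/6.
Σ over the event: 10·1/12 + 11·1/18 + 12·1/36 = 16/9.
E[T | T > 9] = (16/9) / (1/6) = 32/3.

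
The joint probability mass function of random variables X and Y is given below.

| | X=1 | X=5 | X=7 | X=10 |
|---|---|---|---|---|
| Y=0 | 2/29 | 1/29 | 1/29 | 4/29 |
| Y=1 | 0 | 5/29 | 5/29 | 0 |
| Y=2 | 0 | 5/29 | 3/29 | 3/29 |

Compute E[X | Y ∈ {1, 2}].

136/21

P(Y ∈ {1, 2}) = 21/29.
Σ X·P over the event = 5·(5/29) + 5·(5/29) + 7·(5/29) + 7·(3/29) + 10·(3/29) = 136/29.
E[X | Y ∈ {1, 2}] = (136/29) / (21/29) = 136/21.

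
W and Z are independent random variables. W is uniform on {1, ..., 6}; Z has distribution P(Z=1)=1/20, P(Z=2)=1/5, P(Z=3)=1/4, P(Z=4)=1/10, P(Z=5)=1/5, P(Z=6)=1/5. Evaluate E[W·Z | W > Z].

597/44

P(W > Z) = 11/30.
Summing WZ·P(x,y) over outcomes with W > Z gives 199/40.
E[W·Z | W > Z] = (199/40) / (11/30) = 597/44.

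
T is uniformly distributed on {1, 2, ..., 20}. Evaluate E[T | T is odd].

10

Given T is odd, T is equally likely to be any of {1, 3, 5, 7, 9, 11, 13, 15, 17, 19}.
E[T | T is odd] = (1 + 3 + 5 + 7 + 9 + 11 + 13 + 15 + 17 + 19) / 10 = 10.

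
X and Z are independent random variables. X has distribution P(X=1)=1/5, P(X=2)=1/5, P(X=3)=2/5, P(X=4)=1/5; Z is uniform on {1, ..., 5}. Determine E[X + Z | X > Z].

39/8

P(X > Z) = 8/25.
Summing (X+Z)·P(x,y) over outcomes with X > Z gives 39/25.
E[X + Z | X > Z] = (39/25) / (8/25) = 39/8.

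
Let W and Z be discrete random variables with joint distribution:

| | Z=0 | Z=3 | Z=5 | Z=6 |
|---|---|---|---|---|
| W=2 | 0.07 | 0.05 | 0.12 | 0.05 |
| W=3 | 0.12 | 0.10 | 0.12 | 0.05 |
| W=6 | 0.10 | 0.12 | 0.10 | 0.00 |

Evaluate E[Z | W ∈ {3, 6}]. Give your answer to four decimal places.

P(W ∈ {3, 6}) = 0.71.
Summing Z·P(W=x,Z=y) over the conditioning event gives 2.06.
E[Z | W ∈ {3, 6}] = (2.06) / (0.71) = 2.9014.

2.9014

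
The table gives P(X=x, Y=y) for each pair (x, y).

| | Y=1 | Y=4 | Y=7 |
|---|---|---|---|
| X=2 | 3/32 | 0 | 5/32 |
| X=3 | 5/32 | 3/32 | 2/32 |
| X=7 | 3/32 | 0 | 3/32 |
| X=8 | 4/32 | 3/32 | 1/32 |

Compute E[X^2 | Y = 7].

P(Y = 7) = 11/32.
Summing X^2·P(X=x,Y=y) over the conditioning event gives 249/32.
E[X^2 | Y = 7] = (249/32) / (11/32) = 249/11.

249/11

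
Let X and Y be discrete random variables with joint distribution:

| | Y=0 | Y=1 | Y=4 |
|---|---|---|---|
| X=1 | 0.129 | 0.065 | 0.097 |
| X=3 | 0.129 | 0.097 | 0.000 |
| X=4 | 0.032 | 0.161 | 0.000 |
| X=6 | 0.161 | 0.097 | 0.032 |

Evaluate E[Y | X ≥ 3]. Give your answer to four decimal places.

0.6812

P(X ≥ 3) = 0.709.
Summing Y·P(X=x,Y=y) over the conditioning event gives 0.483.
E[Y | X ≥ 3] = (0.483) / (0.709) = 0.6812.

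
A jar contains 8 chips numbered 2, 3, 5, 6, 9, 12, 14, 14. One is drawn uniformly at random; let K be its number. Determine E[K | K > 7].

49/4

P(K > 7) = 1/2.
Σ over the event: 9·1/8 + 12·1/8 + 14·1/4 = 49/8.
E[K | K > 7] = (49/8) / (1/2) = 49/4.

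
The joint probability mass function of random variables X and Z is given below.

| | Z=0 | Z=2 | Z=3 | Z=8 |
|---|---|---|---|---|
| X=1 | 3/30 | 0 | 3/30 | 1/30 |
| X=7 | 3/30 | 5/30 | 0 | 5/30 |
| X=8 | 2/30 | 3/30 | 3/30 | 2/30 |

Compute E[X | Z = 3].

P(Z = 3) = 1/5.
Σ X·P over the event = 1·(3/30) + 8·(3/30) = 9/10.
E[X | Z = 3] = (9/10) / (1/5) = 9/2.

9/2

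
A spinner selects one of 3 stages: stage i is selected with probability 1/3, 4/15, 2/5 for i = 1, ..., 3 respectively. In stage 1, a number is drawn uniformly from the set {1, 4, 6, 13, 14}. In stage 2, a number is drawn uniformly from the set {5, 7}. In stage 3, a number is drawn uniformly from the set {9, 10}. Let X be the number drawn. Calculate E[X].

E[X | stage 1] = (1+4+6+13+14)/5 = 38/5.
E[X | stage 2] = (5+7)/2 = 6.
E[X | stage 3] = (9+10)/2 = 19/2.
By the law of total expectation,
E[X] = (1/3)·(38/5) + (4/15)·(6) + (2/5)·(19/2) = 119/15.

119/15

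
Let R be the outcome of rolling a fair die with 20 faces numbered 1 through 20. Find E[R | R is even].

Given R is even, R is equally likely to be any of {2, 4, 6, 8, 10, 12, 14, 16, 18, 20}.
E[R | R is even] = (2 + 4 + 6 + 8 + 10 + 12 + 14 + 16 + 18 + 20) / 10 = 11.

11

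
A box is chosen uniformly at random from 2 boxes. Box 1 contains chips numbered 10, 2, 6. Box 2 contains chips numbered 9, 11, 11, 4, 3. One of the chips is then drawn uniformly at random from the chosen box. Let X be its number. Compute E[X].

E[X | box 1] = (10+2+6)/3 = 6.
E[X | box 2] = (9+11+11+4+3)/5 = 38/5.
By the law of total expectation,
E[X] = (1/2)·(6) + (1/2)·(38/5) = 34/5.

34/5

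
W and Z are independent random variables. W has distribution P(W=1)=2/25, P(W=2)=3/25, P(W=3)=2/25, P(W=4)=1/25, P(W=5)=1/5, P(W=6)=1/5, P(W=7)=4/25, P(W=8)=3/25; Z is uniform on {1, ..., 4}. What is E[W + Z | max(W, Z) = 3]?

P(max(W, Z) = 3) = 11/100.
Summing (W+Z)·P(x,y) over outcomes with max(W, Z) = 3 gives 53/100.
E[W + Z | max(W, Z) = 3] = (53/100) / (11/100) = 53/11.

53/11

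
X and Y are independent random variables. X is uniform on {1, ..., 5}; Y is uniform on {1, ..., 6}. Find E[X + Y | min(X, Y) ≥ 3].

P(min(X, Y) ≥ 3) = 2/5.
Summing (X+Y)·P(x,y) over outcomes with min(X, Y) ≥ 3 gives 17/5.
E[X + Y | min(X, Y) ≥ 3] = (17/5) / (2/5) = 17/2.

17/2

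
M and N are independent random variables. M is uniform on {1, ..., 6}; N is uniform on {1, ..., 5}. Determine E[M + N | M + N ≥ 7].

P(M + N ≥ 7) = 1/2.
Summing (M+N)·P(x,y) over outcomes with M + N ≥ 7 gives 25/6.
E[M + N | M + N ≥ 7] = (25/6) / (1/2) = 25/3.

25/3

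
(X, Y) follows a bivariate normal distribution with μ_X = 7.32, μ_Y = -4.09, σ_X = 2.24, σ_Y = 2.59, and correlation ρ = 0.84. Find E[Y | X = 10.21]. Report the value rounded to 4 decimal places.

-1.2831

For a bivariate normal, E[Y | X=x] = μ_Y + ρ·(σ_Y/σ_X)·(x − μ_X).
E[Y | X=10.21] = -4.09 + (0.84)·(2.59/2.24)·(10.21 − (7.32)) = -4.09 + (0.97125)·(2.89) = -1.2831.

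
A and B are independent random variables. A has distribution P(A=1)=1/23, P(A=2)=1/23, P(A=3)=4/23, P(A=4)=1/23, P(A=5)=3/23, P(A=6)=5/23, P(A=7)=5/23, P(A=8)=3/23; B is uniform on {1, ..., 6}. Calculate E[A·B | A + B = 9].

P(A + B = 9) = 7/46.
Summing AB·P(x,y) over outcomes with A + B = 9 gives 56/23.
E[A·B | A + B = 9] = (56/23) / (7/46) = 16.

16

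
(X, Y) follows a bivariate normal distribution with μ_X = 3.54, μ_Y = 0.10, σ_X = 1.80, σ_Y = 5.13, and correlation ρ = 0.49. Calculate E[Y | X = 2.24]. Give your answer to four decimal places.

-1.7155

For a bivariate normal, E[Y | X=x] = μ_Y + ρ·(σ_Y/σ_X)·(x − μ_X).
E[Y | X=2.24] = 0.10 + (0.49)·(5.13/1.80)·(2.24 − (3.54)) = 0.10 + (1.3965)·(-1.3) = -1.7155.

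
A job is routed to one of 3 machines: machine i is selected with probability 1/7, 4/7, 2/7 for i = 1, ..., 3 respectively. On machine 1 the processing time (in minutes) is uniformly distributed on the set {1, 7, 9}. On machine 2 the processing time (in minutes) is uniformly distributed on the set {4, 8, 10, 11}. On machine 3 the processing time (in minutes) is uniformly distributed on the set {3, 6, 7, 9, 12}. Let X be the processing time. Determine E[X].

E[X | machine 1] = (1+7+9)/3 = 17/3.
E[X | machine 2] = (4+8+10+11)/4 = 33/4.
E[X | machine 3] = (3+6+7+9+12)/5 = 37/5.
E[X] = (1/7)·(17/3) + (4/7)·(33/4) + (2/7)·(37/5) = 802/105.

802/105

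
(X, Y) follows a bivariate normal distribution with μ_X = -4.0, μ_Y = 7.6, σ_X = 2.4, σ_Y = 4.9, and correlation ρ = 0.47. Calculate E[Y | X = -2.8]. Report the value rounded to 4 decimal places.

The regression of Y on X has slope ρ·σ_Y/σ_X and passes through (μ_X, μ_Y).
E[Y | X=-2.8] = 7.6 + (0.47)·(4.9/2.4)·(-2.8 − (-4.0)) = 7.6 + (0.95958)·(1.2) = 8.7515.

8.7515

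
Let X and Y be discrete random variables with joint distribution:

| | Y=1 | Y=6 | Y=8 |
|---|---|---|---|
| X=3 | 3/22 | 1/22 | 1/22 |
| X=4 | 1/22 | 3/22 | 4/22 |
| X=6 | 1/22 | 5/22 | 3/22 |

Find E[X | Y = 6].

5

P(Y = 6) = 9/22.
Σ X·P over the event = 3·(1/22) + 4·(3/22) + 6·(5/22) = 45/22.
E[X | Y = 6] = (45/22) / (9/22) = 5.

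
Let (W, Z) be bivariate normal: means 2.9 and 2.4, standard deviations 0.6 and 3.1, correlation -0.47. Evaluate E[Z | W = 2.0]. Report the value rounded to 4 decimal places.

E[Z | W=x] = μ_Z + ρ(σ_Z/σ_W)(x − μ_W) for jointly normal variables.
E[Z | W=2.0] = 2.4 + (-0.47)·(3.1/0.6)·(2.0 − (2.9)) = 2.4 + (-2.4283)·(-0.9) = 4.5855.

4.5855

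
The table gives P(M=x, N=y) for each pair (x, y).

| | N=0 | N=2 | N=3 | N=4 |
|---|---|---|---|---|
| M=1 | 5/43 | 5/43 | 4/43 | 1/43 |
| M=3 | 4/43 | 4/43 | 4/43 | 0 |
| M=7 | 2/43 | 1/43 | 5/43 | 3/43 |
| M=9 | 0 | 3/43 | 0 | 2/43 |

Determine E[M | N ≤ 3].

P(N ≤ 3) = 37/43.
Summing M·P(M=x,N=y) over the conditioning event gives 133/43.
E[M | N ≤ 3] = (133/43) / (37/43) = 133/37.

133/37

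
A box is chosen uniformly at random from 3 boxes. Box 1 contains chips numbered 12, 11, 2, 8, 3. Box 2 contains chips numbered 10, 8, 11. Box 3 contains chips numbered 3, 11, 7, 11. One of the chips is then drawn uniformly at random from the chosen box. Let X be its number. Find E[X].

E[X | box 1] = (12+11+2+8+3)/5 = 36/5.
E[X | box 2] = (10+8+11)/3 = 29/3.
E[X | box 3] = (3+11+7+11)/4 = 8.
By the law of total expectation,
E[X] = (1/3)·(36/5) + (1/3)·(29/3) + (1/3)·(8) = 373/45.

373/45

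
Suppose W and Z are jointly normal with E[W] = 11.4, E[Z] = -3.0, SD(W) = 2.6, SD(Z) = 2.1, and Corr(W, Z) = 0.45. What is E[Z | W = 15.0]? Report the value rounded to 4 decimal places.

-1.6915

E[Z | W=x] = μ_Z + ρ(σ_Z/σ_W)(x − μ_W) for jointly normal variables.
E[Z | W=15.0] = -3.0 + (0.45)·(2.1/2.6)·(15.0 − (11.4)) = -3.0 + (0.36346)·(3.6) = -1.6915.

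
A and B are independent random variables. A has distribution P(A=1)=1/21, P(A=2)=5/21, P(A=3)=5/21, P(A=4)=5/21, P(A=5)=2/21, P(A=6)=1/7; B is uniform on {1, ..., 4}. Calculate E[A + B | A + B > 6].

260/33

P(A + B > 6) = 11/28.
Summing (A+B)·P(x,y) over outcomes with A + B > 6 gives 65/21.
E[A + B | A + B > 6] = (65/21) / (11/28) = 260/33.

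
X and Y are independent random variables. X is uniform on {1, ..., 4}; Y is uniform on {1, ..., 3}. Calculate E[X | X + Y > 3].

26/9

Outcomes with X + Y > 3: (1,3), (2,2), (2,3), (3,1), (3,2), (3,3), (4,1), (4,2), (4,3), each with probability 1/12.
E[X | X + Y > 3] = (1 + 2 + 2 + 3 + 3 + 3 + 4 + 4 + 4) / 9 = 26/9.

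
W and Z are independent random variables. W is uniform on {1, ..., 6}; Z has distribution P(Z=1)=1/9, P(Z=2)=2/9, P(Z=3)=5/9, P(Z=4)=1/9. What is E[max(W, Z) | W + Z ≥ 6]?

14/3

P(W + Z ≥ 6) = 11/18.
Summing max(W,Z)·P(x,y) over outcomes with W + Z ≥ 6 gives 77/27.
E[max(W, Z) | W + Z ≥ 6] = (77/27) / (11/18) = 14/3.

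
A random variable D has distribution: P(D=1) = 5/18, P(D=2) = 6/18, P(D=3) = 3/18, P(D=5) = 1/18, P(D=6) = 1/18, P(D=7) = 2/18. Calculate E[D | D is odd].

P(D is odd) = 11/18.
Σ over the event: 1·5/18 + 3·1/6 + 5·1/18 + 7·1/9 = 11/6.
E[D | D is odd] = (11/6) / (11/18) = 3.

3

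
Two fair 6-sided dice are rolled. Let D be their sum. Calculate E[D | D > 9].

P(D > 9) = 1/6.
Σ over the event: 10·1/12 + 11·1/18 + 12·1/36 = 16/9.
E[D | D > 9] = (16/9) / (1/6) = 32/3.

32/3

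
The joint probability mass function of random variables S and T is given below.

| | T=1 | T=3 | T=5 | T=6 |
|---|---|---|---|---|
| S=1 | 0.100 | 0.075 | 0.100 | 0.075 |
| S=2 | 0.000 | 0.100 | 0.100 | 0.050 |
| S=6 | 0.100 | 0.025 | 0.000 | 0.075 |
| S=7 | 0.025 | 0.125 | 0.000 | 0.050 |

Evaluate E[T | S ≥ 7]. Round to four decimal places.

3.5000

P(S ≥ 7) = 0.200.
Σ T·P over the event = 1·(0.025) + 3·(0.125) + 6·(0.050) = 0.700.
E[T | S ≥ 7] = (0.700) / (0.200) = 3.5000.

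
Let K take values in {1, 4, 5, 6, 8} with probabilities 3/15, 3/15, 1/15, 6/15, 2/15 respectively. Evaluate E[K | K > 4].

P(K > 4) = 3/5.
Σ over the event: 5·1/15 + 6·2/5 + 8·2/15 = 19/5.
E[K | K > 4] = (19/5) / (3/5) = 19/3.

19/3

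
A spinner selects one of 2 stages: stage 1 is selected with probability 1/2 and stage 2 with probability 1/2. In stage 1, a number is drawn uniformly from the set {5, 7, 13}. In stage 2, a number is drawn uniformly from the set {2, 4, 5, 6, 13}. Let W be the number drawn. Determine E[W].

E[W | stage 1] = (5+7+13)/3 = 25/3.
E[W | stage 2] = (2+4+5+6+13)/5 = 6.
By the law of total expectation,
E[W] = (1/2)·(25/3) + (1/2)·(6) = 43/6.

43/6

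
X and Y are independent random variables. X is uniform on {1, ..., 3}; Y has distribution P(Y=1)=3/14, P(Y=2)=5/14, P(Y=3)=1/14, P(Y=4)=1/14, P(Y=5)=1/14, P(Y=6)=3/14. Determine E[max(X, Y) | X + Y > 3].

4

P(X + Y > 3) = 31/42.
Summing max(X,Y)·P(x,y) over outcomes with X + Y > 3 gives 62/21.
E[max(X, Y) | X + Y > 3] = (62/21) / (31/42) = 4.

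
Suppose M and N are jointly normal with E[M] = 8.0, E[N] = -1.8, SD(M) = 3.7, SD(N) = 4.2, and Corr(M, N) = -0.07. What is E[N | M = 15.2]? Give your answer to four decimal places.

The regression of N on M has slope ρ·σ_N/σ_M and passes through (μ_M, μ_N).
E[N | M=15.2] = -1.8 + (-0.07)·(4.2/3.7)·(15.2 − (8.0)) = -1.8 + (-0.079459)·(7.2) = -2.3721.

-2.3721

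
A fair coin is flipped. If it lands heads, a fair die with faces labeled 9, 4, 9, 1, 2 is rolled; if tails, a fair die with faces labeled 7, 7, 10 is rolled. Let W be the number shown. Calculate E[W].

E[W | heads] = (9+4+9+1+2)/5 = 5.
E[W | tails] = (7+7+10)/3 = 8.
E[W] = (1/2)·(5) + (1/2)·(8) = 13/2.

13/2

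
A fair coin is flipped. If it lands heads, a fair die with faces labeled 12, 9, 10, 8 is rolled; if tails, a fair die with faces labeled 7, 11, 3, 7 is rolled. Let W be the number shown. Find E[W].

67/8

E[W | heads] = (12+9+10+8)/4 = 39/4.
E[W | tails] = (7+11+3+7)/4 = 7.
By the law of total expectation,
E[W] = (1/2)·(39/4) + (1/2)·(7) = 67/8.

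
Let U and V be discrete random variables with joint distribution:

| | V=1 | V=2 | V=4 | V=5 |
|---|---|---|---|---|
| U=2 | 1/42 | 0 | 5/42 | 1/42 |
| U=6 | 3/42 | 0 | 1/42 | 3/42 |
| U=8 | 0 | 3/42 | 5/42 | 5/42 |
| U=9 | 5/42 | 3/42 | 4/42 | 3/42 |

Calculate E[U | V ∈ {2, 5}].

P(V ∈ {2, 5}) = 3/7.
Σ U·P over the event = 2·(1/42) + 6·(3/42) + 8·(3/42) + 8·(5/42) + 9·(3/42) + 9·(3/42) = 23/7.
E[U | V ∈ {2, 5}] = (23/7) / (3/7) = 23/3.

23/3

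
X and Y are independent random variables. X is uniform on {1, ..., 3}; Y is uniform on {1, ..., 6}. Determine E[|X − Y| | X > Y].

P(X > Y) = 1/6.
Summing |X−Y|·P(x,y) over outcomes with X > Y gives 2/9.
E[|X − Y| | X > Y] = (2/9) / (1/6) = 4/3.

4/3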